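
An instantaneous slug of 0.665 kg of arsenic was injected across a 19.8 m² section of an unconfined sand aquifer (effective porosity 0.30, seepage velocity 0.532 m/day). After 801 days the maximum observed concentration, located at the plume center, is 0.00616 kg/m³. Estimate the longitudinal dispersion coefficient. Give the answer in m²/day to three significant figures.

0.0328 m²/day

At the plume center C_max = M/(n_e·A·√(4πDt)), so D = M²/(4πt·(n_e·A·C_max)²).
n_e·A·C_max = 0.30 × 19.8 × 0.00616 = 0.03659 kg/m.
D = 0.665²/(4π × 801 × 0.03659²) = 0.0328 m²/day.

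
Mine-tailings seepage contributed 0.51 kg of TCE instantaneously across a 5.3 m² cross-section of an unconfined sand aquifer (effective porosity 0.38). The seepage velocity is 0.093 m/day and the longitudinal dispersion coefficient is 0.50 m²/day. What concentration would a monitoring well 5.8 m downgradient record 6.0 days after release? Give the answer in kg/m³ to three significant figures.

For an instantaneous plane source, C(x,t) = M/(n_e·A·√(4πDt)) · exp(−(x−vt)²/(4Dt)), with n_e·A the pore (flow) area.
Plume center vt = 0.093 × 6.0 = 0.558 m, so the well at 5.8 m is 5.242 m downgradient of the peak.
√(4πDt) = 6.140 m, giving peak height M/(n_e·A·√(4πDt)) = 0.51/(0.38 × 5.3 × 6.140) = 0.04124 kg/m³.
(x−vt)²/(4Dt) = (5.242)²/(4 × 0.50 × 6.0) = 2.290; exp(−2.290) = 0.1013.
C = 0.04124 × 0.1013 = 0.00418 kg/m³.

0.00418 kg/m³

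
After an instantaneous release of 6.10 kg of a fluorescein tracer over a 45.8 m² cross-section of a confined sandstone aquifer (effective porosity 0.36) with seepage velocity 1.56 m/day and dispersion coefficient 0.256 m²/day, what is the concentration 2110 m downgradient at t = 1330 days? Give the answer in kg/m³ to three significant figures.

For an instantaneous plane source, C(x,t) = M/(n_e·A·√(4πDt)) · exp(−(x−vt)²/(4Dt)), with n_e·A the pore (flow) area.
Plume center vt = 1.56 × 1330 = 2074.8 m, so the well at 2110 m is 35.2 m downgradient of the peak.
√(4πDt) = 65.41 m, giving peak height M/(n_e·A·√(4πDt)) = 6.10/(0.36 × 45.8 × 65.41) = 0.005656 kg/m³.
(x−vt)²/(4Dt) = (35.2)²/(4 × 0.256 × 1330) = 0.9098; exp(−0.9098) = 0.4026.
C = 0.005656 × 0.4026 = 0.00228 kg/m³.

0.00228 kg/m³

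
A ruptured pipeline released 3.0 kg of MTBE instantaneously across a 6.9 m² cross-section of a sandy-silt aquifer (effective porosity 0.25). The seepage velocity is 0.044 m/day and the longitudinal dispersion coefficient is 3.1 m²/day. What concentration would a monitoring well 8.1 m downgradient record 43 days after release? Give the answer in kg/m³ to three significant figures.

For an instantaneous plane source, C(x,t) = M/(n_e·A·√(4πDt)) · exp(−(x−vt)²/(4Dt)), with n_e·A the pore (flow) area.
Plume center vt = 0.044 × 43 = 1.892 m, so the well at 8.1 m is 6.208 m downgradient of the peak.
√(4πDt) = 40.93 m, giving peak height M/(n_e·A·√(4πDt)) = 3.0/(0.25 × 6.9 × 40.93) = 0.04249 kg/m³.
(x−vt)²/(4Dt) = (6.208)²/(4 × 3.1 × 43) = 0.07228; exp(−0.07228) = 0.9303.
C = 0.04249 × 0.9303 = 0.0395 kg/m³.

0.0395 kg/m³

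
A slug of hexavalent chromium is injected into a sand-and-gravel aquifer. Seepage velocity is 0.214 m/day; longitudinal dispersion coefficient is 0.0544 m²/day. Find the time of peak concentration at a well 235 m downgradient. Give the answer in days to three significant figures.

For the 1D instantaneous-source solution, setting ∂C/∂t = 0 at fixed x gives v²t² + 2Dt − x² = 0, so t = (√(D² + v²x²) − D)/v².
√(D² + v²x²) = √(0.0544² + 0.214² × 235²) = 50.29; v² = 0.045796.
t = (50.29 − 0.0544)/0.045796 = 1100 days (vs. the pure-advection estimate x/v = 1100 d).

1100 days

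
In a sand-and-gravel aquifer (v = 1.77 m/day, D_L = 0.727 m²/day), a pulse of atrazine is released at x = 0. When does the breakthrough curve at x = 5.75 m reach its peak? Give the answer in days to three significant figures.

3.02 days

For the 1D instantaneous-source solution, setting ∂C/∂t = 0 at fixed x gives v²t² + 2Dt − x² = 0, so t = (√(D² + v²x²) − D)/v².
√(D² + v²x²) = √(0.727² + 1.77² × 5.75²) = 10.20; v² = 3.1329.
t = (10.20 − 0.727)/3.1329 = 3.02 days (vs. the pure-advection estimate x/v = 3.25 d).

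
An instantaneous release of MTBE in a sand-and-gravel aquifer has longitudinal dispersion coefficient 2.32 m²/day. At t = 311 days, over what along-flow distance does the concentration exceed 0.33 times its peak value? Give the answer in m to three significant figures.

The plume is Gaussian with σ = √(2Dt) = √(2 × 2.32 × 311) = 37.99 m.
C/C_peak = exp(−Δx²/(2σ²)) = 0.33 ⇒ Δx = σ·√(−2 ln 0.33) = 37.99 × 1.489 = 56.57 m.
Width = 2Δx = 113 m.

113 m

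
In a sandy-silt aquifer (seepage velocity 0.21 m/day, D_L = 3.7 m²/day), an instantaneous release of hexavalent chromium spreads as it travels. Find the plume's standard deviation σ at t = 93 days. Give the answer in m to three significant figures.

26.2 m

Dispersive spreading gives a Gaussian with σ² = 2Dt; advection only shifts the center.
σ = √(2 × 3.7 × 93) = 26.2 m.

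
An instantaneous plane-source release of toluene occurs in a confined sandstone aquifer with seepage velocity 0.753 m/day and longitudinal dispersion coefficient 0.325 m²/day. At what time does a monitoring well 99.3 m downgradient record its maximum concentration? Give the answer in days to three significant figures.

For the 1D instantaneous-source solution, setting ∂C/∂t = 0 at fixed x gives v²t² + 2Dt − x² = 0, so t = (√(D² + v²x²) − D)/v².
√(D² + v²x²) = √(0.325² + 0.753² × 99.3²) = 74.77; v² = 0.567009.
t = (74.77 − 0.325)/0.567009 = 131 days (vs. the pure-advection estimate x/v = 132 d).

131 days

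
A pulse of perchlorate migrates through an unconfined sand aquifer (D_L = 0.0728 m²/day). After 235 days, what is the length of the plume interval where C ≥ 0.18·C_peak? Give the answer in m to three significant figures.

The plume is Gaussian with σ = √(2Dt) = √(2 × 0.0728 × 235) = 5.849 m.
C/C_peak = exp(−Δx²/(2σ²)) = 0.18 ⇒ Δx = σ·√(−2 ln 0.18) = 5.849 × 1.852 = 10.83 m.
Width = 2Δx = 21.7 m.

21.7 m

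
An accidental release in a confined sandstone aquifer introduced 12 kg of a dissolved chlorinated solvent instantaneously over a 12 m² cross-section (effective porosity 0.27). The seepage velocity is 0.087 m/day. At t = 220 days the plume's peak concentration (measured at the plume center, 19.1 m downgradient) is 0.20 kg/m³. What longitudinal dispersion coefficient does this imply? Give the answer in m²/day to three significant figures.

At the plume center C_max = M/(n_e·A·√(4πDt)), so D = M²/(4πt·(n_e·A·C_max)²).
n_e·A·C_max = 0.27 × 12 × 0.20 = 0.6480 kg/m.
D = 12²/(4π × 220 × 0.6480²) = 0.124 m²/day.

0.124 m²/day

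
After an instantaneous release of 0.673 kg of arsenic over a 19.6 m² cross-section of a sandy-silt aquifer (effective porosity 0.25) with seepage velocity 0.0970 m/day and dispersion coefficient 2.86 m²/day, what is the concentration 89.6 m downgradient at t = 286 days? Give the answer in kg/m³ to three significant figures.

For an instantaneous plane source, C(x,t) = M/(n_e·A·√(4πDt)) · exp(−(x−vt)²/(4Dt)), with n_e·A the pore (flow) area.
Plume center vt = 0.0970 × 286 = 27.742 m, so the well at 89.6 m is 61.858 m downgradient of the peak.
√(4πDt) = 101.4 m, giving peak height M/(n_e·A·√(4πDt)) = 0.673/(0.25 × 19.6 × 101.4) = 0.001355 kg/m³.
(x−vt)²/(4Dt) = (61.858)²/(4 × 2.86 × 286) = 1.169; exp(−1.169) = 0.3107.
C = 0.001355 × 0.3107 = 0.000421 kg/m³.

0.000421 kg/m³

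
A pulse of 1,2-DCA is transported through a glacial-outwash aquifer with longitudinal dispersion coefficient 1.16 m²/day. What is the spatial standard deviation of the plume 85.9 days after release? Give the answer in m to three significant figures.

14.1 m

Dispersive spreading gives a Gaussian with σ² = 2Dt; advection only shifts the center.
σ = √(2 × 1.16 × 85.9) = 14.1 m.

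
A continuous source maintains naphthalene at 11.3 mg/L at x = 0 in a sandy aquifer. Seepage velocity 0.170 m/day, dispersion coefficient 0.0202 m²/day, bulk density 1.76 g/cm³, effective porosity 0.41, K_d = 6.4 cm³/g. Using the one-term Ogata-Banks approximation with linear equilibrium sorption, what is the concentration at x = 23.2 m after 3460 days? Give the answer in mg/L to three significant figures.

Retardation factor R = 1 + ρ_b·K_d/n = 1 + 1.76 × 6.4/0.41 = 28.47.
Sorption retards both mechanisms: v_R = v/R = 0.005971 m/day, D_R = D/R = 0.0007095 m²/day.
v_R·t = 0.005971 × 3460 = 20.65966 m; 2√(D_R t) = 3.134 m; argument = (23.2 − 20.65966)/3.134 = 0.8106.
C = C₀ × ½·erfc(0.8106) = 11.3 × 0.1258 = 1.42 mg/L.

1.42 mg/L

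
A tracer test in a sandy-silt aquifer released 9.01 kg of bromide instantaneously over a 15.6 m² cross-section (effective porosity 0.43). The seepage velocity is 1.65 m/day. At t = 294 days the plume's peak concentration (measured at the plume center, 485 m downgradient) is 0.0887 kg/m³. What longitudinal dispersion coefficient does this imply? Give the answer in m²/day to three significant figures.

0.0621 m²/day

At the plume center C_max = M/(n_e·A·√(4πDt)), so D = M²/(4πt·(n_e·A·C_max)²).
n_e·A·C_max = 0.43 × 15.6 × 0.0887 = 0.5950 kg/m.
D = 9.01²/(4π × 294 × 0.5950²) = 0.0621 m²/day.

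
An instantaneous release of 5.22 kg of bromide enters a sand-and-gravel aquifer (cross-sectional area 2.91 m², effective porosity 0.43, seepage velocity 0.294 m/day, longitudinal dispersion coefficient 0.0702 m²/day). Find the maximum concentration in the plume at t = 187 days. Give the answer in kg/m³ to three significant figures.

0.325 kg/m³

The peak of an instantaneous 1D plume sits at x = vt; there the Gaussian factor is 1 and C_max = M/(n_e·A·√(4πDt)), where n_e·A is the pore area the mass is dissolved in.
√(4πDt) = √(4π × 0.0702 × 187) = 12.84 m, so C_max = 5.22/(0.43 × 2.91 × 12.84) = 0.325 kg/m³.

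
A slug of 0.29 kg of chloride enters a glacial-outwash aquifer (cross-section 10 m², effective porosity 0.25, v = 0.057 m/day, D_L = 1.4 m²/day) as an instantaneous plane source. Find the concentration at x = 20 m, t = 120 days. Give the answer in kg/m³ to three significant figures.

0.00195 kg/m³

For an instantaneous plane source, C(x,t) = M/(n_e·A·√(4πDt)) · exp(−(x−vt)²/(4Dt)), with n_e·A the pore (flow) area.
Plume center vt = 0.057 × 120 = 6.84 m, so the well at 20 m is 13.16 m downgradient of the peak.
√(4πDt) = 45.95 m, giving peak height M/(n_e·A·√(4πDt)) = 0.29/(0.25 × 10 × 45.95) = 0.002524 kg/m³.
(x−vt)²/(4Dt) = (13.16)²/(4 × 1.4 × 120) = 0.2577; exp(−0.2577) = 0.7728.
C = 0.002524 × 0.7728 = 0.00195 kg/m³.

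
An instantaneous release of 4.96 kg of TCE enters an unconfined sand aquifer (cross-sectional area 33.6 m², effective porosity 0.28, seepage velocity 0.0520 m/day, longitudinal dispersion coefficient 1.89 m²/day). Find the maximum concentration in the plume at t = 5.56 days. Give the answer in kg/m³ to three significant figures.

0.0459 kg/m³

The peak of an instantaneous 1D plume sits at x = vt; there the Gaussian factor is 1 and C_max = M/(n_e·A·√(4πDt)), where n_e·A is the pore area the mass is dissolved in.
√(4πDt) = √(4π × 1.89 × 5.56) = 11.49 m, so C_max = 4.96/(0.28 × 33.6 × 11.49) = 0.0459 kg/m³.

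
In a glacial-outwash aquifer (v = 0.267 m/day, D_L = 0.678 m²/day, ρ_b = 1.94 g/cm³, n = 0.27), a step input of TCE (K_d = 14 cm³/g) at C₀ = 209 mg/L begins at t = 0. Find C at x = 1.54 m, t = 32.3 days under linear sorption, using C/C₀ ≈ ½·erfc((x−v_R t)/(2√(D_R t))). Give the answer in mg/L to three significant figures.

2.79 mg/L

Retardation factor R = 1 + ρ_b·K_d/n = 1 + 1.94 × 14/0.27 = 101.6.
Sorption retards both mechanisms: v_R = v/R = 0.002628 m/day, D_R = D/R = 0.006673 m²/day.
v_R·t = 0.002628 × 32.3 = 0.0848844 m; 2√(D_R t) = 0.9285 m; argument = (1.54 − 0.0848844)/0.9285 = 1.567.
C = C₀ × ½·erfc(1.567) = 209 × 0.01334 = 2.79 mg/L.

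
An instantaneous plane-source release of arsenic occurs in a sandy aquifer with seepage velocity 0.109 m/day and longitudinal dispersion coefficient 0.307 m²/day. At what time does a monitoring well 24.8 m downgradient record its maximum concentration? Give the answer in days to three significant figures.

For the 1D instantaneous-source solution, setting ∂C/∂t = 0 at fixed x gives v²t² + 2Dt − x² = 0, so t = (√(D² + v²x²) − D)/v².
√(D² + v²x²) = √(0.307² + 0.109² × 24.8²) = 2.721; v² = 0.011881.
t = (2.721 − 0.307)/0.011881 = 203 days (vs. the pure-advection estimate x/v = 228 d).

203 days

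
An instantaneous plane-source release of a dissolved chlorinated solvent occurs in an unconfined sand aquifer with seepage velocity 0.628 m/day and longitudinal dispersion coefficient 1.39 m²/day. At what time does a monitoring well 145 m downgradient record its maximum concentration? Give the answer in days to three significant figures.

For the 1D instantaneous-source solution, setting ∂C/∂t = 0 at fixed x gives v²t² + 2Dt − x² = 0, so t = (√(D² + v²x²) − D)/v².
√(D² + v²x²) = √(1.39² + 0.628² × 145²) = 91.07; v² = 0.394384.
t = (91.07 − 1.39)/0.394384 = 227 days (vs. the pure-advection estimate x/v = 231 d).

227 days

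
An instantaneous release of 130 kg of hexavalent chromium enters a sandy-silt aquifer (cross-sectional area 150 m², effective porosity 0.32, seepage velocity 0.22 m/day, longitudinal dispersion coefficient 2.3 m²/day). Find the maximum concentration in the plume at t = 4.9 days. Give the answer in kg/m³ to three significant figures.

0.228 kg/m³

The peak of an instantaneous 1D plume sits at x = vt; there the Gaussian factor is 1 and C_max = M/(n_e·A·√(4πDt)), where n_e·A is the pore area the mass is dissolved in.
√(4πDt) = √(4π × 2.3 × 4.9) = 11.90 m, so C_max = 130/(0.32 × 150 × 11.90) = 0.228 kg/m³.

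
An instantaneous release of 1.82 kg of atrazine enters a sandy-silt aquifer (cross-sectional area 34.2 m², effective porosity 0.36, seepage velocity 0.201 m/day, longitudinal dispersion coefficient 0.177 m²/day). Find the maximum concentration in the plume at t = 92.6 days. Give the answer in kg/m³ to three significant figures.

The peak of an instantaneous 1D plume sits at x = vt; there the Gaussian factor is 1 and C_max = M/(n_e·A·√(4πDt)), where n_e·A is the pore area the mass is dissolved in.
√(4πDt) = √(4π × 0.177 × 92.6) = 14.35 m, so C_max = 1.82/(0.36 × 34.2 × 14.35) = 0.0103 kg/m³.

0.0103 kg/m³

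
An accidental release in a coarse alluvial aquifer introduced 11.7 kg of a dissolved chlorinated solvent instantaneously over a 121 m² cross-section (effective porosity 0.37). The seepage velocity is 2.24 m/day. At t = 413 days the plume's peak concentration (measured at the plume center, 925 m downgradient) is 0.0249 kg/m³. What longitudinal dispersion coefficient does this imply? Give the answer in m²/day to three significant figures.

At the plume center C_max = M/(n_e·A·√(4πDt)), so D = M²/(4πt·(n_e·A·C_max)²).
n_e·A·C_max = 0.37 × 121 × 0.0249 = 1.115 kg/m.
D = 11.7²/(4π × 413 × 1.115²) = 0.0212 m²/day.

0.0212 m²/day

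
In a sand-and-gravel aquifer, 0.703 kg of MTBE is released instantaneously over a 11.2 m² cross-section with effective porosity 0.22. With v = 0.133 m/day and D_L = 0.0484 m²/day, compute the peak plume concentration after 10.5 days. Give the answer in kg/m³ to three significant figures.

0.113 kg/m³

The peak of an instantaneous 1D plume sits at x = vt; there the Gaussian factor is 1 and C_max = M/(n_e·A·√(4πDt)), where n_e·A is the pore area the mass is dissolved in.
√(4πDt) = √(4π × 0.0484 × 10.5) = 2.527 m, so C_max = 0.703/(0.22 × 11.2 × 2.527) = 0.113 kg/m³.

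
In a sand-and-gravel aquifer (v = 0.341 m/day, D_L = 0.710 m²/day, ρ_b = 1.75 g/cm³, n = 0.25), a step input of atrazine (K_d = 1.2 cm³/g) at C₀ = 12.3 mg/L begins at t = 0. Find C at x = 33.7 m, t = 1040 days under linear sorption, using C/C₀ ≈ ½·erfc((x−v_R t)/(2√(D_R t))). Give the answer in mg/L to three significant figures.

7.70 mg/L

Retardation factor R = 1 + ρ_b·K_d/n = 1 + 1.75 × 1.2/0.25 = 9.400.
Sorption retards both mechanisms: v_R = v/R = 0.03628 m/day, D_R = D/R = 0.07553 m²/day.
v_R·t = 0.03628 × 1040 = 37.7312 m; 2√(D_R t) = 17.73 m; argument = (33.7 − 37.7312)/17.73 = -0.2274.
C = C₀ × ½·erfc(-0.2274) = 12.3 × 0.6261 = 7.70 mg/L.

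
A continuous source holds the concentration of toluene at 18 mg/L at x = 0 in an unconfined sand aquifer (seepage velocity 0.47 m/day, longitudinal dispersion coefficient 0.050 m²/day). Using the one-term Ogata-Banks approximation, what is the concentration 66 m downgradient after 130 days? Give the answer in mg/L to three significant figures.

For a continuous step input, C/C₀ ≈ ½·erfc((x−vt)/(2√(Dt))).
vt = 0.47 × 130 = 61.1 m and 2√(Dt) = 2√(0.050 × 130) = 5.099 m.
Argument (x−vt)/(2√(Dt)) = (66 − 61.1)/5.099 = 0.9610; ½·erfc(0.9610) = 0.08706.
C = 18 × 0.08706 = 1.57 mg/L.

1.57 mg/L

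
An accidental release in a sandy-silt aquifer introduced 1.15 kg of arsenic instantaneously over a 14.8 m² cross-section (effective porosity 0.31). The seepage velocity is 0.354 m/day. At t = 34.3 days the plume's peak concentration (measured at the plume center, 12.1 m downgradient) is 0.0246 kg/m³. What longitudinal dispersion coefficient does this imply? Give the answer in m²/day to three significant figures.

At the plume center C_max = M/(n_e·A·√(4πDt)), so D = M²/(4πt·(n_e·A·C_max)²).
n_e·A·C_max = 0.31 × 14.8 × 0.0246 = 0.1129 kg/m.
D = 1.15²/(4π × 34.3 × 0.1129²) = 0.241 m²/day.

0.241 m²/day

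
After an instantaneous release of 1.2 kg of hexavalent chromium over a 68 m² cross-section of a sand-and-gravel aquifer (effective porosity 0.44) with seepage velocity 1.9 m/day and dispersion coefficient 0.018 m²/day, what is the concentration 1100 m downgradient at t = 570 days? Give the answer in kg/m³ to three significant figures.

3.09e-06 kg/m³

For an instantaneous plane source, C(x,t) = M/(n_e·A·√(4πDt)) · exp(−(x−vt)²/(4Dt)), with n_e·A the pore (flow) area.
Plume center vt = 1.9 × 570 = 1083 m, so the well at 1100 m is 17 m downgradient of the peak.
√(4πDt) = 11.35 m, giving peak height M/(n_e·A·√(4πDt)) = 1.2/(0.44 × 68 × 11.35) = 0.003534 kg/m³.
(x−vt)²/(4Dt) = (17)²/(4 × 0.018 × 570) = 7.042; exp(−7.042) = 0.0008744.
C = 0.003534 × 0.0008744 = 3.09e-06 kg/m³.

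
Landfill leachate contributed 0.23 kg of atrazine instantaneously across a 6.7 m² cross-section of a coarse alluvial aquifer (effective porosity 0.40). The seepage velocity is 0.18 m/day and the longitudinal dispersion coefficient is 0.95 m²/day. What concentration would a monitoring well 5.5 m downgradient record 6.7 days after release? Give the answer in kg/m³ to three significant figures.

0.00465 kg/m³

For an instantaneous plane source, C(x,t) = M/(n_e·A·√(4πDt)) · exp(−(x−vt)²/(4Dt)), with n_e·A the pore (flow) area.
Plume center vt = 0.18 × 6.7 = 1.206 m, so the well at 5.5 m is 4.294 m downgradient of the peak.
√(4πDt) = 8.943 m, giving peak height M/(n_e·A·√(4πDt)) = 0.23/(0.40 × 6.7 × 8.943) = 0.009596 kg/m³.
(x−vt)²/(4Dt) = (4.294)²/(4 × 0.95 × 6.7) = 0.7242; exp(−0.7242) = 0.4847.
C = 0.009596 × 0.4847 = 0.00465 kg/m³.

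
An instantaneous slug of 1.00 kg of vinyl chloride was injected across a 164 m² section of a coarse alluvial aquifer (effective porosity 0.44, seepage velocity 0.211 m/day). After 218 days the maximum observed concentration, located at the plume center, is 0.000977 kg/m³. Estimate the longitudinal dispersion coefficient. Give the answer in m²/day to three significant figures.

At the plume center C_max = M/(n_e·A·√(4πDt)), so D = M²/(4πt·(n_e·A·C_max)²).
n_e·A·C_max = 0.44 × 164 × 0.000977 = 0.07050 kg/m.
D = 1.00²/(4π × 218 × 0.07050²) = 0.0734 m²/day.

0.0734 m²/day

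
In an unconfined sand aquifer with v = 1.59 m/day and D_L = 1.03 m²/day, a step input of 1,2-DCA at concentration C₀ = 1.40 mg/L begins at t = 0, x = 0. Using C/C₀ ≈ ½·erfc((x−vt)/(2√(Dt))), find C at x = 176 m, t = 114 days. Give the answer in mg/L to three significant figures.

For a continuous step input, C/C₀ ≈ ½·erfc((x−vt)/(2√(Dt))).
vt = 1.59 × 114 = 181.26 m and 2√(Dt) = 2√(1.03 × 114) = 21.67 m.
Argument (x−vt)/(2√(Dt)) = (176 − 181.26)/21.67 = -0.2427; ½·erfc(-0.2427) = 0.6343.
C = 1.40 × 0.6343 = 0.888 mg/L.

0.888 mg/L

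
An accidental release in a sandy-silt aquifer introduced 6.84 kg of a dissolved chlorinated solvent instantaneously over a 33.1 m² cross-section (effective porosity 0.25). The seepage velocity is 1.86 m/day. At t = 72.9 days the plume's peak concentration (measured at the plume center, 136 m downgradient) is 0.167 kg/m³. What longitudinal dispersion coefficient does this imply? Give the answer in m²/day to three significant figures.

At the plume center C_max = M/(n_e·A·√(4πDt)), so D = M²/(4πt·(n_e·A·C_max)²).
n_e·A·C_max = 0.25 × 33.1 × 0.167 = 1.382 kg/m.
D = 6.84²/(4π × 72.9 × 1.382²) = 0.0267 m²/day.

0.0267 m²/day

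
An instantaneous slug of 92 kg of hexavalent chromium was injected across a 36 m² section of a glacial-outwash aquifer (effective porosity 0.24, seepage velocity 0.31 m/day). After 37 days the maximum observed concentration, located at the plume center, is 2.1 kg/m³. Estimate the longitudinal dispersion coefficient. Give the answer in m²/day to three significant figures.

0.0553 m²/day

At the plume center C_max = M/(n_e·A·√(4πDt)), so D = M²/(4πt·(n_e·A·C_max)²).
n_e·A·C_max = 0.24 × 36 × 2.1 = 18.14 kg/m.
D = 92²/(4π × 37 × 18.14²) = 0.0553 m²/day.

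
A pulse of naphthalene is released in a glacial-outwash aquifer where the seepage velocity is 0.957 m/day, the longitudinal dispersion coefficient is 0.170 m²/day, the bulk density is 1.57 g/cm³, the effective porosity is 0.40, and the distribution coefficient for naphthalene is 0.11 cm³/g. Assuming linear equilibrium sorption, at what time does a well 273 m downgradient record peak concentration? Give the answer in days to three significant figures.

Retardation factor R = 1 + ρ_b·K_d/n = 1 + 1.57 × 0.11/0.40 = 1.432.
Sorption retards both mechanisms: v_R = v/R = 0.6683 m/day, D_R = D/R = 0.1187 m²/day.
Peak time from v_R²t² + 2D_R t − x² = 0: t = (√(D_R² + v_R²x²) − D_R)/v_R².
√(D_R² + v_R²x²) = √(0.1187² + 0.6683² × 273²) = 182.4; v_R² = 0.4466.
t = (182.4 − 0.1187)/0.4466 = 408 days.

408 days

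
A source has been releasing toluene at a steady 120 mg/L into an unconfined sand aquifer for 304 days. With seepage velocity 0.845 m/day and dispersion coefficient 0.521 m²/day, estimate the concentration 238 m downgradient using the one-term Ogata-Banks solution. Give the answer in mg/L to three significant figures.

103 mg/L

For a continuous step input, C/C₀ ≈ ½·erfc((x−vt)/(2√(Dt))).
vt = 0.845 × 304 = 256.88 m and 2√(Dt) = 2√(0.521 × 304) = 25.17 m.
Argument (x−vt)/(2√(Dt)) = (238 − 256.88)/25.17 = -0.7501; ½·erfc(-0.7501) = 0.8556.
C = 120 × 0.8556 = 103 mg/L.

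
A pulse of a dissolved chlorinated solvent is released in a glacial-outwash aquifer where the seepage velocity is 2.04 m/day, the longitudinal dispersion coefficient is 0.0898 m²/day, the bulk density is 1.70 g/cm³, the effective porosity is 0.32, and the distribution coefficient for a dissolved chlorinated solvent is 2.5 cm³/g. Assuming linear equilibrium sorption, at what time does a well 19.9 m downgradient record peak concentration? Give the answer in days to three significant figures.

Retardation factor R = 1 + ρ_b·K_d/n = 1 + 1.70 × 2.5/0.32 = 14.28.
Sorption retards both mechanisms: v_R = v/R = 0.1429 m/day, D_R = D/R = 0.006289 m²/day.
Peak time from v_R²t² + 2D_R t − x² = 0: t = (√(D_R² + v_R²x²) − D_R)/v_R².
√(D_R² + v_R²x²) = √(0.006289² + 0.1429² × 19.9²) = 2.844; v_R² = 0.02042.
t = (2.844 − 0.006289)/0.02042 = 139 days.

139 days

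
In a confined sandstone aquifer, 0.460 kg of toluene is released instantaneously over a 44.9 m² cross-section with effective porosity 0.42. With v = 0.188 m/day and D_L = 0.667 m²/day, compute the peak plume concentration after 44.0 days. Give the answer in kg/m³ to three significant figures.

0.00127 kg/m³

The peak of an instantaneous 1D plume sits at x = vt; there the Gaussian factor is 1 and C_max = M/(n_e·A·√(4πDt)), where n_e·A is the pore area the mass is dissolved in.
√(4πDt) = √(4π × 0.667 × 44.0) = 19.20 m, so C_max = 0.460/(0.42 × 44.9 × 19.20) = 0.00127 kg/m³.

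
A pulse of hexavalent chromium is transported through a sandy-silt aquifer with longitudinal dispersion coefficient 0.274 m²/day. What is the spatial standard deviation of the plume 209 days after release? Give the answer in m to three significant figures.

10.7 m

Dispersive spreading gives a Gaussian with σ² = 2Dt; advection only shifts the center.
σ = √(2 × 0.274 × 209) = 10.7 m.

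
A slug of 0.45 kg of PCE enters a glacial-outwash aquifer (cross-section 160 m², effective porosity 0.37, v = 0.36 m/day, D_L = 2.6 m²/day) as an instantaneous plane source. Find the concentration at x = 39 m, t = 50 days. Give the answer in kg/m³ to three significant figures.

For an instantaneous plane source, C(x,t) = M/(n_e·A·√(4πDt)) · exp(−(x−vt)²/(4Dt)), with n_e·A the pore (flow) area.
Plume center vt = 0.36 × 50 = 18 m, so the well at 39 m is 21 m downgradient of the peak.
√(4πDt) = 40.42 m, giving peak height M/(n_e·A·√(4πDt)) = 0.45/(0.37 × 160 × 40.42) = 0.0001881 kg/m³.
(x−vt)²/(4Dt) = (21)²/(4 × 2.6 × 50) = 0.8481; exp(−0.8481) = 0.4282.
C = 0.0001881 × 0.4282 = 8.05e-05 kg/m³.

8.05e-05 kg/m³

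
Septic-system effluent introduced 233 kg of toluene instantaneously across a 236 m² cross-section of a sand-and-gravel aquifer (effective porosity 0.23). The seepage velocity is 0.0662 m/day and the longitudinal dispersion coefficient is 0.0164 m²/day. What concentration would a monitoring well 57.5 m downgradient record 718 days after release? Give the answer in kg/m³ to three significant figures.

For an instantaneous plane source, C(x,t) = M/(n_e·A·√(4πDt)) · exp(−(x−vt)²/(4Dt)), with n_e·A the pore (flow) area.
Plume center vt = 0.0662 × 718 = 47.5316 m, so the well at 57.5 m is 9.9684 m downgradient of the peak.
√(4πDt) = 12.16 m, giving peak height M/(n_e·A·√(4πDt)) = 233/(0.23 × 236 × 12.16) = 0.3530 kg/m³.
(x−vt)²/(4Dt) = (9.9684)²/(4 × 0.0164 × 718) = 2.110; exp(−2.110) = 0.1212.
C = 0.3530 × 0.1212 = 0.0428 kg/m³.

0.0428 kg/m³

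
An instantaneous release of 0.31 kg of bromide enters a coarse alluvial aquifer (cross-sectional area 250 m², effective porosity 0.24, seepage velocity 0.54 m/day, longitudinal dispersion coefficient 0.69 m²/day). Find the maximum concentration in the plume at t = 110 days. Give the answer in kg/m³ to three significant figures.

The peak of an instantaneous 1D plume sits at x = vt; there the Gaussian factor is 1 and C_max = M/(n_e·A·√(4πDt)), where n_e·A is the pore area the mass is dissolved in.
√(4πDt) = √(4π × 0.69 × 110) = 30.88 m, so C_max = 0.31/(0.24 × 250 × 30.88) = 0.000167 kg/m³.

0.000167 kg/m³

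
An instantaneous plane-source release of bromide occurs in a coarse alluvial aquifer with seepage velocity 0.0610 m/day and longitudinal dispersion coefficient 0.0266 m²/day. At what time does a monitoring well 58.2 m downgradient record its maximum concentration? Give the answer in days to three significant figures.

947 days

For the 1D instantaneous-source solution, setting ∂C/∂t = 0 at fixed x gives v²t² + 2Dt − x² = 0, so t = (√(D² + v²x²) − D)/v².
√(D² + v²x²) = √(0.0266² + 0.0610² × 58.2²) = 3.550; v² = 0.003721.
t = (3.550 − 0.0266)/0.003721 = 947 days (vs. the pure-advection estimate x/v = 954 d).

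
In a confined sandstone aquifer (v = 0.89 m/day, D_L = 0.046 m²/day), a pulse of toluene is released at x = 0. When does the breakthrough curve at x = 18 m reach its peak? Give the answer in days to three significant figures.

20.2 days

For the 1D instantaneous-source solution, setting ∂C/∂t = 0 at fixed x gives v²t² + 2Dt − x² = 0, so t = (√(D² + v²x²) − D)/v².
√(D² + v²x²) = √(0.046² + 0.89² × 18²) = 16.02; v² = 0.7921.
t = (16.02 − 0.046)/0.7921 = 20.2 days (vs. the pure-advection estimate x/v = 20.2 d).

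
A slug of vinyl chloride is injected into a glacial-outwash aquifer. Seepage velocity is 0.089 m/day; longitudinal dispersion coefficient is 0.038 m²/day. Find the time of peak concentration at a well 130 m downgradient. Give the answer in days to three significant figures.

For the 1D instantaneous-source solution, setting ∂C/∂t = 0 at fixed x gives v²t² + 2Dt − x² = 0, so t = (√(D² + v²x²) − D)/v².
√(D² + v²x²) = √(0.038² + 0.089² × 130²) = 11.57; v² = 0.007921.
t = (11.57 − 0.038)/0.007921 = 1460 days (vs. the pure-advection estimate x/v = 1460 d).

1460 days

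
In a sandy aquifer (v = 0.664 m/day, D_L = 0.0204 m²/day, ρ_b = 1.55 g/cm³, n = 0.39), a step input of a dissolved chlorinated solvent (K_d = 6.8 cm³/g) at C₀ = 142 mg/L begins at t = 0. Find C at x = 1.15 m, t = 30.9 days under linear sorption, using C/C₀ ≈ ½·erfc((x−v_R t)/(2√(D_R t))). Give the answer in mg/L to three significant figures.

3.46 mg/L

Retardation factor R = 1 + ρ_b·K_d/n = 1 + 1.55 × 6.8/0.39 = 28.03.
Sorption retards both mechanisms: v_R = v/R = 0.02369 m/day, D_R = D/R = 0.0007278 m²/day.
v_R·t = 0.02369 × 30.9 = 0.732021 m; 2√(D_R t) = 0.2999 m; argument = (1.15 − 0.732021)/0.2999 = 1.394.
C = C₀ × ½·erfc(1.394) = 142 × 0.02434 = 3.46 mg/L.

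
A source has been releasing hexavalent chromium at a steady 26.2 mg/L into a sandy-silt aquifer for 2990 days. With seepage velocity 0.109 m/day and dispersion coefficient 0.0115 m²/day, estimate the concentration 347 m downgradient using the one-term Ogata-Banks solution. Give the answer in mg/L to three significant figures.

0.144 mg/L

For a continuous step input, C/C₀ ≈ ½·erfc((x−vt)/(2√(Dt))).
vt = 0.109 × 2990 = 325.91 m and 2√(Dt) = 2√(0.0115 × 2990) = 11.73 m.
Argument (x−vt)/(2√(Dt)) = (347 − 325.91)/11.73 = 1.798; ½·erfc(1.798) = 0.005499.
C = 26.2 × 0.005499 = 0.144 mg/L.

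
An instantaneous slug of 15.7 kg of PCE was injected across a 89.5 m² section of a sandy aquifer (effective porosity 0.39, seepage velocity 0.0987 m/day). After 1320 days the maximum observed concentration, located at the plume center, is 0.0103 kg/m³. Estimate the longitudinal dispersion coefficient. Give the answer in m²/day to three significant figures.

0.115 m²/day

At the plume center C_max = M/(n_e·A·√(4πDt)), so D = M²/(4πt·(n_e·A·C_max)²).
n_e·A·C_max = 0.39 × 89.5 × 0.0103 = 0.3595 kg/m.
D = 15.7²/(4π × 1320 × 0.3595²) = 0.115 m²/day.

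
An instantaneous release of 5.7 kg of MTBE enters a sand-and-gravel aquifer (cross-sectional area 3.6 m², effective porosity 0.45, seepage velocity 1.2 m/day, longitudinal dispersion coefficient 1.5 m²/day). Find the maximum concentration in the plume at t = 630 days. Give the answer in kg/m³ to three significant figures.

The peak of an instantaneous 1D plume sits at x = vt; there the Gaussian factor is 1 and C_max = M/(n_e·A·√(4πDt)), where n_e·A is the pore area the mass is dissolved in.
√(4πDt) = √(4π × 1.5 × 630) = 109.0 m, so C_max = 5.7/(0.45 × 3.6 × 109.0) = 0.0323 kg/m³.

0.0323 kg/m³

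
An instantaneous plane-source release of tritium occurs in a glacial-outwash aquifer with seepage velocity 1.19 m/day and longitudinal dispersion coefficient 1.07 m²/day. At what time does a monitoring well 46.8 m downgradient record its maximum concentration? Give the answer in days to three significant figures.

38.6 days

For the 1D instantaneous-source solution, setting ∂C/∂t = 0 at fixed x gives v²t² + 2Dt − x² = 0, so t = (√(D² + v²x²) − D)/v².
√(D² + v²x²) = √(1.07² + 1.19² × 46.8²) = 55.70; v² = 1.4161.
t = (55.70 − 1.07)/1.4161 = 38.6 days (vs. the pure-advection estimate x/v = 39.3 d).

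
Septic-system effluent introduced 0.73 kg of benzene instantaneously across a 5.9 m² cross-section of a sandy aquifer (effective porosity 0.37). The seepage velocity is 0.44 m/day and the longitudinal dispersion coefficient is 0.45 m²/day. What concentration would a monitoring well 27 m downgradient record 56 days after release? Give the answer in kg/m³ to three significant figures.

For an instantaneous plane source, C(x,t) = M/(n_e·A·√(4πDt)) · exp(−(x−vt)²/(4Dt)), with n_e·A the pore (flow) area.
Plume center vt = 0.44 × 56 = 24.64 m, so the well at 27 m is 2.36 m downgradient of the peak.
√(4πDt) = 17.80 m, giving peak height M/(n_e·A·√(4πDt)) = 0.73/(0.37 × 5.9 × 17.80) = 0.01879 kg/m³.
(x−vt)²/(4Dt) = (2.36)²/(4 × 0.45 × 56) = 0.05525; exp(−0.05525) = 0.9462.
C = 0.01879 × 0.9462 = 0.0178 kg/m³.

0.0178 kg/m³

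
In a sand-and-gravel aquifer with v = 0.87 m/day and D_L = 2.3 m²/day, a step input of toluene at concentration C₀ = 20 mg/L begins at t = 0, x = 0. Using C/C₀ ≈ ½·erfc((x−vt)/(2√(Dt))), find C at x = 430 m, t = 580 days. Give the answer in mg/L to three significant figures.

For a continuous step input, C/C₀ ≈ ½·erfc((x−vt)/(2√(Dt))).
vt = 0.87 × 580 = 504.6 m and 2√(Dt) = 2√(2.3 × 580) = 73.05 m.
Argument (x−vt)/(2√(Dt)) = (430 − 504.6)/73.05 = -1.021; ½·erfc(-1.021) = 0.9256.
C = 20 × 0.9256 = 18.5 mg/L.

18.5 mg/L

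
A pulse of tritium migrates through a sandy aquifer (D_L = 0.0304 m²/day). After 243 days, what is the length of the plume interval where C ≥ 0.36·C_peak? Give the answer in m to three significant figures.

The plume is Gaussian with σ = √(2Dt) = √(2 × 0.0304 × 243) = 3.844 m.
C/C_peak = exp(−Δx²/(2σ²)) = 0.36 ⇒ Δx = σ·√(−2 ln 0.36) = 3.844 × 1.429 = 5.493 m.
Width = 2Δx = 11.0 m.

11.0 m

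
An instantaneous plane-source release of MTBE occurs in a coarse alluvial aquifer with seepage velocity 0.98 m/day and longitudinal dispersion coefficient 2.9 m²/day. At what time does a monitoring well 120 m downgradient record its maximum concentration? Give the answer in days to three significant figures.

For the 1D instantaneous-source solution, setting ∂C/∂t = 0 at fixed x gives v²t² + 2Dt − x² = 0, so t = (√(D² + v²x²) − D)/v².
√(D² + v²x²) = √(2.9² + 0.98² × 120²) = 117.6; v² = 0.9604.
t = (117.6 − 2.9)/0.9604 = 119 days (vs. the pure-advection estimate x/v = 122 d).

119 days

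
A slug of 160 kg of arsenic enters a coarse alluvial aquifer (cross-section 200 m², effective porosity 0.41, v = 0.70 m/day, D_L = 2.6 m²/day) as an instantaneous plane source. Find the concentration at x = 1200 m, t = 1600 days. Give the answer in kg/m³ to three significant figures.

0.00581 kg/m³

For an instantaneous plane source, C(x,t) = M/(n_e·A·√(4πDt)) · exp(−(x−vt)²/(4Dt)), with n_e·A the pore (flow) area.
Plume center vt = 0.70 × 1600 = 1120 m, so the well at 1200 m is 80 m downgradient of the peak.
√(4πDt) = 228.6 m, giving peak height M/(n_e·A·√(4πDt)) = 160/(0.41 × 200 × 228.6) = 0.008536 kg/m³.
(x−vt)²/(4Dt) = (80)²/(4 × 2.6 × 1600) = 0.3846; exp(−0.3846) = 0.6807.
C = 0.008536 × 0.6807 = 0.00581 kg/m³.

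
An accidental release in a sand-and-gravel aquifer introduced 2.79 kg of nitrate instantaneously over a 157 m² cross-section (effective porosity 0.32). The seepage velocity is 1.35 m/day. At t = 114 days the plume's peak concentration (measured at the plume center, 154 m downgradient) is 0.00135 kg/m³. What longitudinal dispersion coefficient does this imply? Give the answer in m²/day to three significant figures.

At the plume center C_max = M/(n_e·A·√(4πDt)), so D = M²/(4πt·(n_e·A·C_max)²).
n_e·A·C_max = 0.32 × 157 × 0.00135 = 0.06782 kg/m.
D = 2.79²/(4π × 114 × 0.06782²) = 1.18 m²/day.

1.18 m²/day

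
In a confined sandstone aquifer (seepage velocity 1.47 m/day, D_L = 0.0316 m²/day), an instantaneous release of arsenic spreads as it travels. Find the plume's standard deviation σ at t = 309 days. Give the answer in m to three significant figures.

Dispersive spreading gives a Gaussian with σ² = 2Dt; advection only shifts the center.
σ = √(2 × 0.0316 × 309) = 4.42 m.

4.42 m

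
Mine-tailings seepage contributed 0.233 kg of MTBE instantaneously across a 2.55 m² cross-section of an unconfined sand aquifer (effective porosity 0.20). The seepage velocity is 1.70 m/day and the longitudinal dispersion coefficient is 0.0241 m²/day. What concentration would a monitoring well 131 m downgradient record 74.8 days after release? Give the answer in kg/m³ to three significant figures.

For an instantaneous plane source, C(x,t) = M/(n_e·A·√(4πDt)) · exp(−(x−vt)²/(4Dt)), with n_e·A the pore (flow) area.
Plume center vt = 1.70 × 74.8 = 127.16 m, so the well at 131 m is 3.84 m downgradient of the peak.
√(4πDt) = 4.760 m, giving peak height M/(n_e·A·√(4πDt)) = 0.233/(0.20 × 2.55 × 4.760) = 0.09598 kg/m³.
(x−vt)²/(4Dt) = (3.84)²/(4 × 0.0241 × 74.8) = 2.045; exp(−2.045) = 0.1294.
C = 0.09598 × 0.1294 = 0.0124 kg/m³.

0.0124 kg/m³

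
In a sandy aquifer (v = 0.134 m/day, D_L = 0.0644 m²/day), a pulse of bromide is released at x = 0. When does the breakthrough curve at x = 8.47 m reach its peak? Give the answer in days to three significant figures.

59.7 days

For the 1D instantaneous-source solution, setting ∂C/∂t = 0 at fixed x gives v²t² + 2Dt − x² = 0, so t = (√(D² + v²x²) − D)/v².
√(D² + v²x²) = √(0.0644² + 0.134² × 8.47²) = 1.137; v² = 0.017956.
t = (1.137 − 0.0644)/0.017956 = 59.7 days (vs. the pure-advection estimate x/v = 63.2 d).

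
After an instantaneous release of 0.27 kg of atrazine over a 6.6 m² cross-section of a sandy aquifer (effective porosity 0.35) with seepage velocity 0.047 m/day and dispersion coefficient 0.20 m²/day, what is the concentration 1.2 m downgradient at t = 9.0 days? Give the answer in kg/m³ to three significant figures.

0.0226 kg/m³

For an instantaneous plane source, C(x,t) = M/(n_e·A·√(4πDt)) · exp(−(x−vt)²/(4Dt)), with n_e·A the pore (flow) area.
Plume center vt = 0.047 × 9.0 = 0.423 m, so the well at 1.2 m is 0.777 m downgradient of the peak.
√(4πDt) = 4.756 m, giving peak height M/(n_e·A·√(4πDt)) = 0.27/(0.35 × 6.6 × 4.756) = 0.02458 kg/m³.
(x−vt)²/(4Dt) = (0.777)²/(4 × 0.20 × 9.0) = 0.08385; exp(−0.08385) = 0.9196.
C = 0.02458 × 0.9196 = 0.0226 kg/m³.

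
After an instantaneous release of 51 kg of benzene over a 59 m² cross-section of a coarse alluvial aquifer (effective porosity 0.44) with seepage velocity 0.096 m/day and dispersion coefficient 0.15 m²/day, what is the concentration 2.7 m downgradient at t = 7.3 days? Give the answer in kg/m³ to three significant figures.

0.213 kg/m³

For an instantaneous plane source, C(x,t) = M/(n_e·A·√(4πDt)) · exp(−(x−vt)²/(4Dt)), with n_e·A the pore (flow) area.
Plume center vt = 0.096 × 7.3 = 0.7008 m, so the well at 2.7 m is 1.9992 m downgradient of the peak.
√(4πDt) = 3.709 m, giving peak height M/(n_e·A·√(4πDt)) = 51/(0.44 × 59 × 3.709) = 0.5297 kg/m³.
(x−vt)²/(4Dt) = (1.9992)²/(4 × 0.15 × 7.3) = 0.9125; exp(−0.9125) = 0.4015.
C = 0.5297 × 0.4015 = 0.213 kg/m³.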